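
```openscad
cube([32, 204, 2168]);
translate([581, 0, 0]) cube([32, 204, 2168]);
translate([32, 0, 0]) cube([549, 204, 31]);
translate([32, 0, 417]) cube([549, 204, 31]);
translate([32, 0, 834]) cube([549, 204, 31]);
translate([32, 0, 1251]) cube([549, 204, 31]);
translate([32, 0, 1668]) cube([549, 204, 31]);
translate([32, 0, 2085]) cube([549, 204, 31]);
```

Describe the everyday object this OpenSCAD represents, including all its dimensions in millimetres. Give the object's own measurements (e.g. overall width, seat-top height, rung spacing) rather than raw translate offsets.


An open bookshelf. Two side panels, each 32 mm thick, 204 mm deep and 2168 mm tall, stand 613 mm apart (outside-to-outside). Between them sit 6 shelves, each 31 mm thick and 204 mm deep, spanning the full gap between the sides. The bottom shelf rests on the floor (its underside at z = 0) and the clear gap between one shelf's top and the next shelf's underside is 386 mm.


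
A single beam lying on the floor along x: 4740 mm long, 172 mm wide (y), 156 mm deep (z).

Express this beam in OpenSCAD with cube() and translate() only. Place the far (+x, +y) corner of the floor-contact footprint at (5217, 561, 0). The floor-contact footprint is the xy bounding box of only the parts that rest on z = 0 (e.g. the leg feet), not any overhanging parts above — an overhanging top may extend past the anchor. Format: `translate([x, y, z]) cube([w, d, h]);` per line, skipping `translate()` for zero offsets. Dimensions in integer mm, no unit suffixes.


translate([477, 389, 0]) cube([4740, 172, 156]);


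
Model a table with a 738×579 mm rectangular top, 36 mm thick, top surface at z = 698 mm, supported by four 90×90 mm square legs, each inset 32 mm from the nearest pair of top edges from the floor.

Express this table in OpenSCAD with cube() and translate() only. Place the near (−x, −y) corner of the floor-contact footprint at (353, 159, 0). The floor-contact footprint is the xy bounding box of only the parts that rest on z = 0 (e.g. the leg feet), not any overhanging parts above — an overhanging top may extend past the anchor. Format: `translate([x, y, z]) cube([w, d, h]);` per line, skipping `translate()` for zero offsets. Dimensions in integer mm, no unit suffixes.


translate([321, 127, 662]) cube([738, 579, 36]);
translate([353, 159, 0]) cube([90, 90, 662]);
translate([937, 159, 0]) cube([90, 90, 662]);
translate([353, 584, 0]) cube([90, 90, 662]);
translate([937, 584, 0]) cube([90, 90, 662]);


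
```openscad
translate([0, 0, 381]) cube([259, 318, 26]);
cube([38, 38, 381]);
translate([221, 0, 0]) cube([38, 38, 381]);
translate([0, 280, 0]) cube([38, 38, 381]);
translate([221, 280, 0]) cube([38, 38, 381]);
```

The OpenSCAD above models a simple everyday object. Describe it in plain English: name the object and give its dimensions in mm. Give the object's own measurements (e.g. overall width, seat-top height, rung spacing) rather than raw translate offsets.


A simple wooden stool: a rectangular seat 259 mm (x) by 318 mm (y), 26 mm thick, top face at z = 407 mm, on four square legs, each 38×38 mm in cross-section. The legs rest on z = 0, each flush with a corner of the seat.


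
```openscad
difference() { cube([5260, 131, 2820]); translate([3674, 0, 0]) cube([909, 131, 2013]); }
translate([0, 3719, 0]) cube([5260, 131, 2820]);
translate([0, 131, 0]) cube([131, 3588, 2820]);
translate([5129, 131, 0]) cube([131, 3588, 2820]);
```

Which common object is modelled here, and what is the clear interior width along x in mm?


A single room. The interior width is 4998 mm.

Four walls enclosing a rectangle with a door in the front wall — a room. Outside width 5260 minus two 131 mm walls gives 4998 mm.


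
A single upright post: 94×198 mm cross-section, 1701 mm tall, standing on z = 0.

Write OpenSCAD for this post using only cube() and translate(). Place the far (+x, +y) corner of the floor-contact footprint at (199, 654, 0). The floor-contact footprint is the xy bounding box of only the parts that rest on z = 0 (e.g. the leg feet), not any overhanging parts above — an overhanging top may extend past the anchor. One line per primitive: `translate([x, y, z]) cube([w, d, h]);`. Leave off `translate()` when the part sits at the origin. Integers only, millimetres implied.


translate([105, 456, 0]) cube([94, 198, 1701]);


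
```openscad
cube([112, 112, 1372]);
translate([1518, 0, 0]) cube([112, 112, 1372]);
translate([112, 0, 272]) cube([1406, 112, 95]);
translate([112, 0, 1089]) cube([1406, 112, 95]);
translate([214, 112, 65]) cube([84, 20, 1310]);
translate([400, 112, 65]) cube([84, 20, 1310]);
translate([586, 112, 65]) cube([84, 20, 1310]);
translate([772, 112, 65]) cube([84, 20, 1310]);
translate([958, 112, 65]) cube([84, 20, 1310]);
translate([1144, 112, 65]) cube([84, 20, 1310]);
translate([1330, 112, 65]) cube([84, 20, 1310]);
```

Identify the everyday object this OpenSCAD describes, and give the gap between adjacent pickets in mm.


A fence section. The picket gap is 102 mm.

Two posts, two rails, 7 pickets — a fence section. Span 1406 mm holds 7 pickets of 84 mm with 8 equal gaps: ⌊(1406 − 7·84) / 8⌋ = 102 mm.


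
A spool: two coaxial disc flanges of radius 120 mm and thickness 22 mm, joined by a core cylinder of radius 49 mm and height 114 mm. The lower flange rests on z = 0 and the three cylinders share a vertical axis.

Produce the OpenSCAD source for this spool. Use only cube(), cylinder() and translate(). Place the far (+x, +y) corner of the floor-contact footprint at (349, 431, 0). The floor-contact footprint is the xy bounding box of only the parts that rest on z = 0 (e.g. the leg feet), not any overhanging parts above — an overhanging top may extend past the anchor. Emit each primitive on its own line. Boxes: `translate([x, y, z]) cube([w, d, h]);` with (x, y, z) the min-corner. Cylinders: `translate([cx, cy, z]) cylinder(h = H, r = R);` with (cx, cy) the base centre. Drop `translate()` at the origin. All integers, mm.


translate([229, 311, 0]) cylinder(h = 22, r = 120);
translate([229, 311, 22]) cylinder(h = 114, r = 49);
translate([229, 311, 136]) cylinder(h = 22, r = 120);


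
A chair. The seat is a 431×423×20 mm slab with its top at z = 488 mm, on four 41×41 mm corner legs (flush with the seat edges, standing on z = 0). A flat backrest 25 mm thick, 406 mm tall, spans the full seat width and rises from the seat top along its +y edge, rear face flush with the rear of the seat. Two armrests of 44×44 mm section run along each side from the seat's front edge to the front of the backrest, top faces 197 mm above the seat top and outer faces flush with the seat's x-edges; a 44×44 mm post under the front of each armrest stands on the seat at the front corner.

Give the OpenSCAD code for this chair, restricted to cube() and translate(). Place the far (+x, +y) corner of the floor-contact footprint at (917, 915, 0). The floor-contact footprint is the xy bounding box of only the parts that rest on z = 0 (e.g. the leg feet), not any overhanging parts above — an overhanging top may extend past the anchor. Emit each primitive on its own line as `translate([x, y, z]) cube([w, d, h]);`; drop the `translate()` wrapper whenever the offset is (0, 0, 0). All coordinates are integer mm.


// leg_h = 488 - 20 = 468
// arm post h = 197 - 44 = 153
translate([486, 492, 468]) cube([431, 423, 20]);
translate([486, 492, 0]) cube([41, 41, 468]);
translate([876, 492, 0]) cube([41, 41, 468]);
translate([486, 874, 0]) cube([41, 41, 468]);
translate([876, 874, 0]) cube([41, 41, 468]);
translate([486, 890, 488]) cube([431, 25, 406]);
translate([486, 492, 641]) cube([44, 398, 44]);
translate([873, 492, 641]) cube([44, 398, 44]);
translate([486, 492, 488]) cube([44, 44, 153]);
translate([873, 492, 488]) cube([44, 44, 153]);


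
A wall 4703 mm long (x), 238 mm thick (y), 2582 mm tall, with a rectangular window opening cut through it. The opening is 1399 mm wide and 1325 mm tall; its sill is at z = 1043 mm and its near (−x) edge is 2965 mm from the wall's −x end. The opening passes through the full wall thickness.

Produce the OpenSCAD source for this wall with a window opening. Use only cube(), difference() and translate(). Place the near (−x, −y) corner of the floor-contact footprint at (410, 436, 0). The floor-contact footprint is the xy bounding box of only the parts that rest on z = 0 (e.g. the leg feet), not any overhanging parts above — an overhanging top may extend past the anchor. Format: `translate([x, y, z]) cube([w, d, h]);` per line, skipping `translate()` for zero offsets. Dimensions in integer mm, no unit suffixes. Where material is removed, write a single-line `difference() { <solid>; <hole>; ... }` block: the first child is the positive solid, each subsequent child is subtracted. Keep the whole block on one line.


difference() { translate([410, 436, 0]) cube([4703, 238, 2582]); translate([3375, 436, 1043]) cube([1399, 238, 1325]); }


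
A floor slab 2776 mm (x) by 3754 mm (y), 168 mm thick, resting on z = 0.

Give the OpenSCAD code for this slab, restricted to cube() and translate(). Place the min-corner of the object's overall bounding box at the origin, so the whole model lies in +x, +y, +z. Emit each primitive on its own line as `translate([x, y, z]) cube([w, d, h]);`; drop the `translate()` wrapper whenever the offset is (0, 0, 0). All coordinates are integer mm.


cube([2776, 3754, 168]);


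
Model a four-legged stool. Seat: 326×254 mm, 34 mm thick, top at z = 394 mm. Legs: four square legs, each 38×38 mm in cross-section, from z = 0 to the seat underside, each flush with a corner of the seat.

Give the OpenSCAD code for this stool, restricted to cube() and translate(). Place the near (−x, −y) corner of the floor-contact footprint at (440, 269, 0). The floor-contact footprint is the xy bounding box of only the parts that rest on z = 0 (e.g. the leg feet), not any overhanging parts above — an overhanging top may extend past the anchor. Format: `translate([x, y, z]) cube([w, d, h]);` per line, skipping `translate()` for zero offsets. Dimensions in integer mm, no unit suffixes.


translate([440, 269, 360]) cube([326, 254, 34]);
translate([440, 269, 0]) cube([38, 38, 360]);
translate([728, 269, 0]) cube([38, 38, 360]);
translate([440, 485, 0]) cube([38, 38, 360]);
translate([728, 485, 0]) cube([38, 38, 360]);


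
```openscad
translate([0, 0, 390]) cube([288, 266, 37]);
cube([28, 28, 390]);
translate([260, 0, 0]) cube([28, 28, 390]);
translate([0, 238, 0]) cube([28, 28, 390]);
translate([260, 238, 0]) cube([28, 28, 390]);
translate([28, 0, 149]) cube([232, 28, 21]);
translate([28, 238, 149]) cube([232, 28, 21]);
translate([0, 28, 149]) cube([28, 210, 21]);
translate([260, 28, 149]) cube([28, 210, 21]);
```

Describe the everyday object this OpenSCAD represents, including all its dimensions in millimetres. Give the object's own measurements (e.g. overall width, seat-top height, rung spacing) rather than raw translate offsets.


A four-legged stool. The seat is a 288×266×37 mm slab whose top surface is at z = 427 mm; four square legs, each 28×28 mm in cross-section, run from the floor (z = 0) to the underside of the seat, each flush with a corner of the seat. Four stretchers, 28 mm wide and 21 mm tall, connect adjacent legs with their undersides at z = 149 mm, each running between the inner faces of the legs it joins and aligned with the legs' outer faces on the other axis.


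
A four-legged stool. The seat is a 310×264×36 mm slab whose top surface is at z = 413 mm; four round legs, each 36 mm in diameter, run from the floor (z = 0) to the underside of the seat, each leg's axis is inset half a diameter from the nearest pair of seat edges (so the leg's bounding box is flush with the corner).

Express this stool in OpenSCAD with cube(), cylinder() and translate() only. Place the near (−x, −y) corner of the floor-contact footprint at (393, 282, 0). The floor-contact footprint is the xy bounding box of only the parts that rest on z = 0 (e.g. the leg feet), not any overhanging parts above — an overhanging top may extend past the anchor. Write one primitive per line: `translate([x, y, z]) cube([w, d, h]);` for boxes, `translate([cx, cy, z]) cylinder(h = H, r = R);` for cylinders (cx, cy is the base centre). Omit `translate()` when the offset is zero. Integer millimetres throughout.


translate([393, 282, 377]) cube([310, 264, 36]);
translate([411, 300, 0]) cylinder(h = 377, r = 18);
translate([685, 300, 0]) cylinder(h = 377, r = 18);
translate([411, 528, 0]) cylinder(h = 377, r = 18);
translate([685, 528, 0]) cylinder(h = 377, r = 18);


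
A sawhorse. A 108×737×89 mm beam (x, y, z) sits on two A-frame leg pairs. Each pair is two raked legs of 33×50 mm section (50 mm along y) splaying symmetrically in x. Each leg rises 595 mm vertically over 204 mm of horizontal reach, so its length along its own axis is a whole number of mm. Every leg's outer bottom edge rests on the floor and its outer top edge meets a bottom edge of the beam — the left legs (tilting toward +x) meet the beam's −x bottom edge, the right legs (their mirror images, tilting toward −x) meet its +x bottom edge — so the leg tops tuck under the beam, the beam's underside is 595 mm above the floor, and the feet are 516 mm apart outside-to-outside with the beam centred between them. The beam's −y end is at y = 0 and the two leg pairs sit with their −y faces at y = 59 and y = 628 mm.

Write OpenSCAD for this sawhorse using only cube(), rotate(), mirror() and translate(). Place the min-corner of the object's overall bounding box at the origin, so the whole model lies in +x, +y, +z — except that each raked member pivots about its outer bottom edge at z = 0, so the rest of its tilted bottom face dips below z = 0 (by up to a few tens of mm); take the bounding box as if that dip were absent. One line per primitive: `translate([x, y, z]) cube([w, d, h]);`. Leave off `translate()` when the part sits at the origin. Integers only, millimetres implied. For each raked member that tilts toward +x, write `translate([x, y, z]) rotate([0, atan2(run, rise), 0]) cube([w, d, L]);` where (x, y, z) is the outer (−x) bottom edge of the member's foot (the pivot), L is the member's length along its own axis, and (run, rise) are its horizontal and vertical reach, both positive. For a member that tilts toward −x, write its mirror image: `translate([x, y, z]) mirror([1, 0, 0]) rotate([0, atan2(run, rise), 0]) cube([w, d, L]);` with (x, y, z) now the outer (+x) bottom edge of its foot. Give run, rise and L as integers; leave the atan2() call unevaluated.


translate([204, 0, 595]) cube([108, 737, 89]);
translate([0, 59, 0]) rotate([0, atan2(204, 595), 0]) cube([33, 50, 629]);
translate([516, 59, 0]) mirror([1, 0, 0]) rotate([0, atan2(204, 595), 0]) cube([33, 50, 629]);
translate([0, 628, 0]) rotate([0, atan2(204, 595), 0]) cube([33, 50, 629]);
translate([516, 628, 0]) mirror([1, 0, 0]) rotate([0, atan2(204, 595), 0]) cube([33, 50, 629]);


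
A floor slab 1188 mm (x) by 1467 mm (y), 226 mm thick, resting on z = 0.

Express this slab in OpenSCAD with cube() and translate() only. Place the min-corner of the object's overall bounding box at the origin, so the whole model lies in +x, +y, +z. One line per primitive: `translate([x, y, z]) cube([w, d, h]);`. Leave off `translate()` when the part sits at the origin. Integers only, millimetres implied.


cube([1188, 1467, 226]);


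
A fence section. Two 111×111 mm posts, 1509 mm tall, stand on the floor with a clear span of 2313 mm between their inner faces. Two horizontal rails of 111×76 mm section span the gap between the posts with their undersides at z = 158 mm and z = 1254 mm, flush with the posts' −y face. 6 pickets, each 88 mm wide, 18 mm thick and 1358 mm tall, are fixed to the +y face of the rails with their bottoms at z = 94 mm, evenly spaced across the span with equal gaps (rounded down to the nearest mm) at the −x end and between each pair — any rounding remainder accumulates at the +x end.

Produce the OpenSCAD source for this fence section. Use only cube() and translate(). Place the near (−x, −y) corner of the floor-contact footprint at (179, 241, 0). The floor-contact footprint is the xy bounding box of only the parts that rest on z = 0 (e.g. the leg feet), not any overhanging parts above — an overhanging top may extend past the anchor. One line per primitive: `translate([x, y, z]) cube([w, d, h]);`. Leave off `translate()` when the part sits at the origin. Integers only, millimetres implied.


translate([179, 241, 0]) cube([111, 111, 1509]);
translate([2603, 241, 0]) cube([111, 111, 1509]);
translate([290, 241, 158]) cube([2313, 111, 76]);
translate([290, 241, 1254]) cube([2313, 111, 76]);
translate([545, 352, 94]) cube([88, 18, 1358]);
translate([888, 352, 94]) cube([88, 18, 1358]);
translate([1231, 352, 94]) cube([88, 18, 1358]);
translate([1574, 352, 94]) cube([88, 18, 1358]);
translate([1917, 352, 94]) cube([88, 18, 1358]);
translate([2260, 352, 94]) cube([88, 18, 1358]);


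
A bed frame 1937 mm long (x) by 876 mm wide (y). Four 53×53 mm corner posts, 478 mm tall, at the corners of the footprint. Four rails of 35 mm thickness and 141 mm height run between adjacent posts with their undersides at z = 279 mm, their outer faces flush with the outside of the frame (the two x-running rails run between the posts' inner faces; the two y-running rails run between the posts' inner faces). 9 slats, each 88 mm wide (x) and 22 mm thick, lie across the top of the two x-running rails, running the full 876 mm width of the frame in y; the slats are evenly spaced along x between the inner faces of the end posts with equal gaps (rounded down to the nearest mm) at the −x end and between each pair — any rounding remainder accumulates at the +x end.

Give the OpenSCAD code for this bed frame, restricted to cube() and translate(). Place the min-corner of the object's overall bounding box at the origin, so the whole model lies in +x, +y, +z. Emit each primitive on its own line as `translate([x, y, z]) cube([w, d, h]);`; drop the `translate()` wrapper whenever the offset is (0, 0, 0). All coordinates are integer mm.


cube([53, 53, 478]);
translate([0, 823, 0]) cube([53, 53, 478]);
translate([1884, 0, 0]) cube([53, 53, 478]);
translate([1884, 823, 0]) cube([53, 53, 478]);
translate([53, 0, 279]) cube([1831, 35, 141]);
translate([53, 841, 279]) cube([1831, 35, 141]);
translate([0, 53, 279]) cube([35, 770, 141]);
translate([1902, 53, 279]) cube([35, 770, 141]);
translate([156, 0, 420]) cube([88, 876, 22]);
translate([347, 0, 420]) cube([88, 876, 22]);
translate([538, 0, 420]) cube([88, 876, 22]);
translate([729, 0, 420]) cube([88, 876, 22]);
translate([920, 0, 420]) cube([88, 876, 22]);
translate([1111, 0, 420]) cube([88, 876, 22]);
translate([1302, 0, 420]) cube([88, 876, 22]);
translate([1493, 0, 420]) cube([88, 876, 22]);
translate([1684, 0, 420]) cube([88, 876, 22]);


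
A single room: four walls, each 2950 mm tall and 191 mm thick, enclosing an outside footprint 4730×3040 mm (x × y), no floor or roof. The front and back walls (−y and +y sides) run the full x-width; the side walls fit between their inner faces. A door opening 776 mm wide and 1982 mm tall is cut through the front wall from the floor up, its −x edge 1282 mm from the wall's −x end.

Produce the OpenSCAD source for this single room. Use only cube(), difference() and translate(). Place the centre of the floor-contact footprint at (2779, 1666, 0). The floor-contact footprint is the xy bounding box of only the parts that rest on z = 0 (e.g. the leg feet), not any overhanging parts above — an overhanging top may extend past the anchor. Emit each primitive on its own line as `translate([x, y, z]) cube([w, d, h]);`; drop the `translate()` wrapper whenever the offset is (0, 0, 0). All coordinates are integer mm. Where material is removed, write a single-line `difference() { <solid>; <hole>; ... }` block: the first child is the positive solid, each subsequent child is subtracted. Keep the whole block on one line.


difference() { translate([414, 146, 0]) cube([4730, 191, 2950]); translate([1696, 146, 0]) cube([776, 191, 1982]); }
translate([414, 2995, 0]) cube([4730, 191, 2950]);
translate([414, 337, 0]) cube([191, 2658, 2950]);
translate([4953, 337, 0]) cube([191, 2658, 2950]);


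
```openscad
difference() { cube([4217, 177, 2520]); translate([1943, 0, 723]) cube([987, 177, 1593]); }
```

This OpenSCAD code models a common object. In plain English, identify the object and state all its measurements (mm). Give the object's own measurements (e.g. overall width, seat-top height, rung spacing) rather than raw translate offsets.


A wall 4217 mm long (x), 177 mm thick (y), 2520 mm tall, with a rectangular window opening cut through it. The opening is 987 mm wide and 1593 mm tall; its sill is at z = 723 mm and its near (−x) edge is 1943 mm from the wall's −x end. The opening passes through the full wall thickness.


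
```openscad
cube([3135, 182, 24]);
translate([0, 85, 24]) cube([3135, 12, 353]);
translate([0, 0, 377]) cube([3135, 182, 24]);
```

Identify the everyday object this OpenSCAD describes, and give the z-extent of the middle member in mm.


An I-beam. The web height is 353 mm.

Two wide flanges with a thin centred web — an I-beam. Overall 401 mm minus two 24 mm flanges gives a web of 401 − 2·24 = 353 mm.


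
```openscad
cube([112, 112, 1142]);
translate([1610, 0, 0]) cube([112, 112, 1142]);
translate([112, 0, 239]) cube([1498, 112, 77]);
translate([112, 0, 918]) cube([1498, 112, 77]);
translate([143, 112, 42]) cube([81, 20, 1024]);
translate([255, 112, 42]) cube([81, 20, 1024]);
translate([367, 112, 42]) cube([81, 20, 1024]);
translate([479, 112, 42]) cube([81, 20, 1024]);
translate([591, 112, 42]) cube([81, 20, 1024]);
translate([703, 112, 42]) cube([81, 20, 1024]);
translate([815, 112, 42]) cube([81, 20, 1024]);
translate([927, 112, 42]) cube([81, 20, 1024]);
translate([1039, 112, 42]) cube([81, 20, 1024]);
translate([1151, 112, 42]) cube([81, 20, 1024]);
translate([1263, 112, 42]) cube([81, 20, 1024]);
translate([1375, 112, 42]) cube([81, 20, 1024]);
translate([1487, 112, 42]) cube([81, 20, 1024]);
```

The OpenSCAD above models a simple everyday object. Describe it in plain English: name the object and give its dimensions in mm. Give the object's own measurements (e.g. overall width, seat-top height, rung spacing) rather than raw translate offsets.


A fence section. Two 112×112 mm posts, 1142 mm tall, stand on the floor with a clear span of 1498 mm between their inner faces. Two horizontal rails of 112×77 mm section span the gap between the posts with their undersides at z = 239 mm and z = 918 mm, flush with the posts' −y face. 13 pickets, each 81 mm wide, 20 mm thick and 1024 mm tall, are fixed to the +y face of the rails with their bottoms at z = 42 mm, spaced across the span with a 31 mm gap after the −x post and between neighbouring pickets, with 42 mm left before the +x post.


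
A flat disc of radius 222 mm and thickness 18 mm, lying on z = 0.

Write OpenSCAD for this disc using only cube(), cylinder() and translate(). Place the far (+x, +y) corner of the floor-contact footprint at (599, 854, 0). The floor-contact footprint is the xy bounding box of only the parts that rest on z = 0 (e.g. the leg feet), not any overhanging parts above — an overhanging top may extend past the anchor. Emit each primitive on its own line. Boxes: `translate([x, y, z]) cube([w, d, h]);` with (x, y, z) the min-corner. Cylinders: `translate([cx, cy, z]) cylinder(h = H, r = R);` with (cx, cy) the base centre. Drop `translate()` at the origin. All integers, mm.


translate([377, 632, 0]) cylinder(h = 18, r = 222);


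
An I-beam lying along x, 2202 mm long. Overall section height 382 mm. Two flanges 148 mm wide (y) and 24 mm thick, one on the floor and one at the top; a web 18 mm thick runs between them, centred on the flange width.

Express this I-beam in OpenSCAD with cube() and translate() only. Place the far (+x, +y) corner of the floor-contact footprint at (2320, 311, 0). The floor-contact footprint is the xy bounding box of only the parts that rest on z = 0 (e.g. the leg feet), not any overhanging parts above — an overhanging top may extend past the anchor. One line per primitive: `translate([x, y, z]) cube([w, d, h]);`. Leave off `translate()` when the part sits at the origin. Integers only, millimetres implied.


translate([118, 163, 0]) cube([2202, 148, 24]);
translate([118, 228, 24]) cube([2202, 18, 334]);
translate([118, 163, 358]) cube([2202, 148, 24]);


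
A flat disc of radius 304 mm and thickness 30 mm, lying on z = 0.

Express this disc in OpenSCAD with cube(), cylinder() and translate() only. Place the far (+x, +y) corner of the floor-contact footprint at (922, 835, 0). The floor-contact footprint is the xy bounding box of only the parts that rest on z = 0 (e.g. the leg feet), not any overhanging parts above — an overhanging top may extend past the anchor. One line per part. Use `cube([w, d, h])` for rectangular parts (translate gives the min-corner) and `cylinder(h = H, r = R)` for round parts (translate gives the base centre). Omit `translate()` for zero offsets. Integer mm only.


translate([618, 531, 0]) cylinder(h = 30, r = 304);


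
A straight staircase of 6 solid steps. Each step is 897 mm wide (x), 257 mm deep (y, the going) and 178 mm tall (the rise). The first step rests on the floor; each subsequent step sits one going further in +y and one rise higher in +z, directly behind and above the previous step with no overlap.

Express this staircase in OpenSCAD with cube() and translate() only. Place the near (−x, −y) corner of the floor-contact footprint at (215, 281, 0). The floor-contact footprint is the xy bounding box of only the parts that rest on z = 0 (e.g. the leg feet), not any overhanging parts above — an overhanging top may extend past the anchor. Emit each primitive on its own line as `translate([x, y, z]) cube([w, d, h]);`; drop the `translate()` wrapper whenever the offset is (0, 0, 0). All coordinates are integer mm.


translate([215, 281, 0]) cube([897, 257, 178]);
translate([215, 538, 178]) cube([897, 257, 178]);
translate([215, 795, 356]) cube([897, 257, 178]);
translate([215, 1052, 534]) cube([897, 257, 178]);
translate([215, 1309, 712]) cube([897, 257, 178]);
translate([215, 1566, 890]) cube([897, 257, 178]);


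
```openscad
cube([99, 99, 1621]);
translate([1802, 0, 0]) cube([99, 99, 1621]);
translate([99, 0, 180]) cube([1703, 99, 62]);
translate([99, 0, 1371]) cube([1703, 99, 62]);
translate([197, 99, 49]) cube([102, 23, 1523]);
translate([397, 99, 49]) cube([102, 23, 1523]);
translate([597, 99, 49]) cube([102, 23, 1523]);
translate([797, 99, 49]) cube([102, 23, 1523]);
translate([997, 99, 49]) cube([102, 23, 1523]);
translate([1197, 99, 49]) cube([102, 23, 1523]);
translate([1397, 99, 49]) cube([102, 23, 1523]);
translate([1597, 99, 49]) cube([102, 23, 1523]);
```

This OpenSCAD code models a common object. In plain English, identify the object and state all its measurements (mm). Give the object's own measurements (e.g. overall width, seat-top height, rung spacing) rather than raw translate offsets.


A fence section. Two 99×99 mm posts, 1621 mm tall, stand on the floor with a clear span of 1703 mm between their inner faces. Two horizontal rails of 99×62 mm section span the gap between the posts with their undersides at z = 180 mm and z = 1371 mm, flush with the posts' −y face. 8 pickets, each 102 mm wide, 23 mm thick and 1523 mm tall, are fixed to the +y face of the rails with their bottoms at z = 49 mm, spaced across the span with a 98 mm gap after the −x post and between neighbouring pickets, with 103 mm left before the +x post.


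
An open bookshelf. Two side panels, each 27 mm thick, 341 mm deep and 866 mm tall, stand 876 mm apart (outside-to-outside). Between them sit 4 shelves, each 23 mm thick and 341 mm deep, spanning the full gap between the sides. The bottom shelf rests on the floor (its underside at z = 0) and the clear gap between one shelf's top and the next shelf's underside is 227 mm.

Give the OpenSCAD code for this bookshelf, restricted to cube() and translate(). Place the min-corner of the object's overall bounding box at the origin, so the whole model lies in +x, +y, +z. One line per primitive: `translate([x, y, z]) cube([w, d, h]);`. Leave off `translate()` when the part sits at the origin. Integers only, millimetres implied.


cube([27, 341, 866]);
translate([849, 0, 0]) cube([27, 341, 866]);
translate([27, 0, 0]) cube([822, 341, 23]);
translate([27, 0, 250]) cube([822, 341, 23]);
translate([27, 0, 500]) cube([822, 341, 23]);
translate([27, 0, 750]) cube([822, 341, 23]);


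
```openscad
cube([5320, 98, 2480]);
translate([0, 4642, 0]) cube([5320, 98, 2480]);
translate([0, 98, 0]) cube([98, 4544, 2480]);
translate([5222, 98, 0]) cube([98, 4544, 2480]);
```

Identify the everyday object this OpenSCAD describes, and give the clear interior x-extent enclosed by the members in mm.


A house (or room) frame. The interior width is 5124 mm.

Four 2480 mm walls enclosing a rectangle with no floor or roof — a room or house frame. Outside width is 5320 mm and wall thickness is 98 mm, so the interior width is 5320 − 2 × 98 = 5124 mm.


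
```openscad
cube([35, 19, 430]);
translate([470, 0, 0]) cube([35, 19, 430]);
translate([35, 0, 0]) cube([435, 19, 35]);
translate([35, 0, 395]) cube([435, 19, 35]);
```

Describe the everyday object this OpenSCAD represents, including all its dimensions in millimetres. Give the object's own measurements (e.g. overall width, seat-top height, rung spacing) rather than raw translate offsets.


A rectangular picture frame lying in the x–z plane (depth along y). The opening is 435 mm wide (x) by 360 mm tall (z), surrounded by a border 35 mm wide on all four sides. The frame is 19 mm deep and is made of two full-height vertical stiles with two horizontal rails fitted between them.


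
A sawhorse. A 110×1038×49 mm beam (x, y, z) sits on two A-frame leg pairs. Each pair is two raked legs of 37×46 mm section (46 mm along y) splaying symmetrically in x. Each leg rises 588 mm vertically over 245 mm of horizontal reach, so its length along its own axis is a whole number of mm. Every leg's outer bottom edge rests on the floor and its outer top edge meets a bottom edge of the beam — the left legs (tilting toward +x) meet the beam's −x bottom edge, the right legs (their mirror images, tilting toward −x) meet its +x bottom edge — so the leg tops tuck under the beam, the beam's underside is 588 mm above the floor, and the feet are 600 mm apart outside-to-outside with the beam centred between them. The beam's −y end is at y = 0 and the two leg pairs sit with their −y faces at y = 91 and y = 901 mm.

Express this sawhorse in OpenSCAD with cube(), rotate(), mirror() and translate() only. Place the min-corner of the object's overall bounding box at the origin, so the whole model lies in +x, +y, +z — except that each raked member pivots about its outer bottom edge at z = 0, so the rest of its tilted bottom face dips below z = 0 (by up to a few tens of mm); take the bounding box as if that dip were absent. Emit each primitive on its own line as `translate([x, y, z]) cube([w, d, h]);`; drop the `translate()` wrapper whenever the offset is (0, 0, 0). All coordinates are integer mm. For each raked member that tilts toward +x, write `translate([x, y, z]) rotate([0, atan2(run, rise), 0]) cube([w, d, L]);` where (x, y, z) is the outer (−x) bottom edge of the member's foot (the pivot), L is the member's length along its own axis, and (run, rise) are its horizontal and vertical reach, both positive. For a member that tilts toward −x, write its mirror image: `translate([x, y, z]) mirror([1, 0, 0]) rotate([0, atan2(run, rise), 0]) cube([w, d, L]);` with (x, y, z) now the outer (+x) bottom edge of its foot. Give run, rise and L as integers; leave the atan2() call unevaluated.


translate([245, 0, 588]) cube([110, 1038, 49]);
translate([0, 91, 0]) rotate([0, atan2(245, 588), 0]) cube([37, 46, 637]);
translate([600, 91, 0]) mirror([1, 0, 0]) rotate([0, atan2(245, 588), 0]) cube([37, 46, 637]);
translate([0, 901, 0]) rotate([0, atan2(245, 588), 0]) cube([37, 46, 637]);
translate([600, 901, 0]) mirror([1, 0, 0]) rotate([0, atan2(245, 588), 0]) cube([37, 46, 637]);


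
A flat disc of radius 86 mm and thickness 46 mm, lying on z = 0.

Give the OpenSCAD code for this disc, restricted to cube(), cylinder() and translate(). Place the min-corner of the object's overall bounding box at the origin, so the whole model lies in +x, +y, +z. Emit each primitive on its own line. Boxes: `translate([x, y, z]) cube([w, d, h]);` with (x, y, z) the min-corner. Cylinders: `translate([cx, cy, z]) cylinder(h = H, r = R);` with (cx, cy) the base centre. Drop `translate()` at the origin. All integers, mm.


translate([86, 86, 0]) cylinder(h = 46, r = 86);


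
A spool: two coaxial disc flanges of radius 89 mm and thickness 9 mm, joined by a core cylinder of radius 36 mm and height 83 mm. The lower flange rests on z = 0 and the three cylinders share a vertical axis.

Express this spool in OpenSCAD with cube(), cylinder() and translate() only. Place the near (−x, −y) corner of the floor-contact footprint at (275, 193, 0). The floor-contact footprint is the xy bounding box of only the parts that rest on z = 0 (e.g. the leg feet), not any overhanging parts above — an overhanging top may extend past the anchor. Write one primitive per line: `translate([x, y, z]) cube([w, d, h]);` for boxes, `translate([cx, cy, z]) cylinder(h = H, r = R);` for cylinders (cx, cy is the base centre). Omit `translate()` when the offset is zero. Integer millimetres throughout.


translate([364, 282, 0]) cylinder(h = 9, r = 89);
translate([364, 282, 9]) cylinder(h = 83, r = 36);
translate([364, 282, 92]) cylinder(h = 9, r = 89);


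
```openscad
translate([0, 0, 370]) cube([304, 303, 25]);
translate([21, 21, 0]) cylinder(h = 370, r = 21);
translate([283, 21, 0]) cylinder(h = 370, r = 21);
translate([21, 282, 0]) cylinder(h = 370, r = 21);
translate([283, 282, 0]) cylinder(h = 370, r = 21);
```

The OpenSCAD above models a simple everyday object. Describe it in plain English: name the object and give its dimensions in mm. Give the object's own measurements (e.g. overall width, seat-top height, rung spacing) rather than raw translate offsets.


A simple wooden stool: a rectangular seat 304 mm (x) by 303 mm (y), 25 mm thick, top face at z = 395 mm, on four round legs, each 42 mm in diameter. The legs rest on z = 0, each leg's axis is inset half a diameter from the nearest pair of seat edges (so the leg's bounding box is flush with the corner).


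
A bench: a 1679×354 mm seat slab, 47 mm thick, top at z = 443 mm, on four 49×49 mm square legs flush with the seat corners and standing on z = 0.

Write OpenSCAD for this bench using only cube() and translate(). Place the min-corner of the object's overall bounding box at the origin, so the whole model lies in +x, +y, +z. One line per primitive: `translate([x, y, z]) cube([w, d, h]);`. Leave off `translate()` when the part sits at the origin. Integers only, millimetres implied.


// leg_h = 443 − 47 = 396
translate([0, 0, 396]) cube([1679, 354, 47]);
cube([49, 49, 396]);
translate([0, 305, 0]) cube([49, 49, 396]);
translate([1630, 0, 0]) cube([49, 49, 396]);
translate([1630, 305, 0]) cube([49, 49, 396]);


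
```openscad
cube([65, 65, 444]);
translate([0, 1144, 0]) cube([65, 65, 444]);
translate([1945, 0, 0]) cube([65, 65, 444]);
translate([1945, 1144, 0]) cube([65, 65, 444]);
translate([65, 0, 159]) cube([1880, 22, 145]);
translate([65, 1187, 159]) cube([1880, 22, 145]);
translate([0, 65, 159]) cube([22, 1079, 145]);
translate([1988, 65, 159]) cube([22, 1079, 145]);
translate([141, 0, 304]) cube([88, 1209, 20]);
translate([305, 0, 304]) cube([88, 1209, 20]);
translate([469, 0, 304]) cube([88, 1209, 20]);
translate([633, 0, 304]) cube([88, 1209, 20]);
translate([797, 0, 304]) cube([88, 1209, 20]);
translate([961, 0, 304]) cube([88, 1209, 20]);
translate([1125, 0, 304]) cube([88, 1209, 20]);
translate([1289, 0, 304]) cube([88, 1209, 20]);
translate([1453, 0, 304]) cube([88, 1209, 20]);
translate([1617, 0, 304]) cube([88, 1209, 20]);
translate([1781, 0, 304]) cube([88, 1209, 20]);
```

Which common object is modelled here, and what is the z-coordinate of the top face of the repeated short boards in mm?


A bed frame. The slat-top height is 324 mm.

Four posts, four rails, and a row of slats — a bed frame. Slats sit on the rails at z = 159 + 145 = 304; with slat thickness 20, the top is 324 mm.


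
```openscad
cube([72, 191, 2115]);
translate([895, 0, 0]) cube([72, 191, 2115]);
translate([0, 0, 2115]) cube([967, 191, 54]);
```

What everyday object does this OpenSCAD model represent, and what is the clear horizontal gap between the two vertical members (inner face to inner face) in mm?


A door frame. The clear opening width is 823 mm.

Two 2115 mm tall posts with a header on top — a door frame. The left jamb is 72 mm wide at x = 0; the right jamb starts at x = 895. The clear opening is 895 − 72 = 823 mm.


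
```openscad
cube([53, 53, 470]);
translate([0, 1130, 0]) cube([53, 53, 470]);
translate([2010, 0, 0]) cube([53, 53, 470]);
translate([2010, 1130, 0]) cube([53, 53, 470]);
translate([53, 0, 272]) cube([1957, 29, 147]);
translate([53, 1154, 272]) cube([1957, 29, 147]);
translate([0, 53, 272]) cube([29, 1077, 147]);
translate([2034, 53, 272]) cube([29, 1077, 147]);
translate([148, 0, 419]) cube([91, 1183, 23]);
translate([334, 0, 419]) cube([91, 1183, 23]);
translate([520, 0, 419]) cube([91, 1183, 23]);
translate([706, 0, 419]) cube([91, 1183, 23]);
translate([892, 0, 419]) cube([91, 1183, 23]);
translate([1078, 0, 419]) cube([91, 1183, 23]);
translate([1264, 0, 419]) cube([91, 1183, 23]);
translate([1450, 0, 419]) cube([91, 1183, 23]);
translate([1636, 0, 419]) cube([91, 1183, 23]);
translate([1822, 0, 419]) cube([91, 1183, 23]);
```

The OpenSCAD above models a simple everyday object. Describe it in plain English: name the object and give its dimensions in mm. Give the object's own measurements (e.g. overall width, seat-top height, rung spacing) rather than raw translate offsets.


A bed frame 2063 mm long (x) by 1183 mm wide (y). Four 53×53 mm corner posts, 470 mm tall, at the corners of the footprint. Four rails of 29 mm thickness and 147 mm height run between adjacent posts with their undersides at z = 272 mm, their outer faces flush with the outside of the frame (the two x-running rails run between the posts' inner faces; the two y-running rails run between the posts' inner faces). 10 slats, each 91 mm wide (x) and 23 mm thick, lie across the top of the two x-running rails, running the full 1183 mm width of the frame in y; along x they sit between the end posts with a 95 mm gap after the −x posts and between neighbouring slats, leaving 97 mm before the +x posts.


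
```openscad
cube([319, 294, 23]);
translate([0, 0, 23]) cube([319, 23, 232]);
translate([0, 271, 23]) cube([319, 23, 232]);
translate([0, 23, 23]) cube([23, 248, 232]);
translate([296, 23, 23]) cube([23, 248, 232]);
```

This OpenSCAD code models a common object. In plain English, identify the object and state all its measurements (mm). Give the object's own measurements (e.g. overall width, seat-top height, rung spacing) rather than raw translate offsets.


An open-topped rectangular box: outside dimensions 319×294×255 mm, with a uniform wall and base thickness of 23 mm. The base is a full 319×294 slab on the floor; four walls sit on top of the base. The front and back walls (the −y and +y sides) span the full width; the two side walls fit between them.


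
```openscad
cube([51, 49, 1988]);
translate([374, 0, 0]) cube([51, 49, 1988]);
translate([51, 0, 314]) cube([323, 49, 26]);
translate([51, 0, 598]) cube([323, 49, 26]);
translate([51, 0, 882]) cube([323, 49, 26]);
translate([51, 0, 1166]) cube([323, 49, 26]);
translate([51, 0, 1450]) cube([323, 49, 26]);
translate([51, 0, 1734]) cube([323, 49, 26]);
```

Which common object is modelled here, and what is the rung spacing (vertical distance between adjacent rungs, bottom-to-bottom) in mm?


A ladder. The rung spacing is 284 mm.

Two tall 51×49 posts with 6 short bars between them — a ladder. Adjacent rungs sit at z = 314 and z = 598, so the spacing is 598 − 314 = 284 mm.
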